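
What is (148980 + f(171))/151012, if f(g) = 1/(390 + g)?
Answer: 83577781/84717732 ≈ 0.98654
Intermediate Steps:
(148980 + f(171))/151012 = (148980 + 1/(390 + 171))/151012 = (148980 + 1/561)*(1/151012) = (83577781/561)*(1/151012) = 83577781/84717732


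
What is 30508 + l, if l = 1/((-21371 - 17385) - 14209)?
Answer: 1615856219/52965 ≈ 30508.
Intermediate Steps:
l = -1/52965 (l = 1/(-38756 - 14209) = 1/(-52965) = -1/52965 ≈ -1.8880e-5)
30508 + l = 30508 - 1/52965 = 1615856219/52965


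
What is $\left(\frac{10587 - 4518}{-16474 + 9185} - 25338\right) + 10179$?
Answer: $- \frac{110500020}{7289} \approx -15160.0$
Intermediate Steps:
$\left(\frac{10587 - 4518}{-16474 + 9185} - 25338\right) + 10179 = \left(\frac{6069}{-7289} - 25338\right) + 10179 = \left(6069 \left(- \frac{1}{7289}\right) - 25338\right) + 10179 = \left(- \frac{6069}{7289} - 25338\right) + 10179 = - \frac{184694751}{7289} + 10179 = - \frac{110500020}{7289}$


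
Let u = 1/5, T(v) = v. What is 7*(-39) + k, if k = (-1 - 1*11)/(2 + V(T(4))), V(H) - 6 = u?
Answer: -11253/41 ≈ -274.46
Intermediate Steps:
u = 1/5 ≈ 0.20000
V(H) = 31/5 (V(H) = 6 + 1/5 = 31/5)
k = -60/41 (k = (-1 - 1*11)/(2 + 31/5) = (-1 - 11)/(41/5) = -12*5/41 = -60/41 ≈ -1.4634)
7*(-39) + k = 7*(-39) - 60/41 = -273 - 60/41 = -11253/41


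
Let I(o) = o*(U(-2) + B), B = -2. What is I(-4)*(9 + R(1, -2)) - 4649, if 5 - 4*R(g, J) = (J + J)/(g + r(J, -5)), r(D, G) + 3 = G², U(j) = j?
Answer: -103139/23 ≈ -4484.3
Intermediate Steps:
r(D, G) = -3 + G²
I(o) = -4*o (I(o) = o*(-2 - 2) = o*(-4) = -4*o)
R(g, J) = 5/4 - J/(2*(22 + g)) (R(g, J) = 5/4 - (J + J)/(4*(g + (-3 + (-5)²))) = 5/4 - 2*J/(4*(g + (-3 + 25))) = 5/4 - 2*J/(4*(g + 22)) = 5/4 - 2*J/(4*(22 + g)) = 5/4 - J/(2*(22 + g)))
I(-4)*(9 + R(1, -2)) - 4649 = (-4*(-4))*(9 + (110 - 2*(-2) + 5*1)/(4*(22 + 1))) - 4649 = 16*(9 + (¼)*(110 + 4 + 5)/23) - 4649 = 16*(9 + (¼)*(1/23)*119) - 4649 = 16*(9 + 119/92) - 4649 = 16*(947/92) - 4649 = 3788/23 - 4649 = -103139/23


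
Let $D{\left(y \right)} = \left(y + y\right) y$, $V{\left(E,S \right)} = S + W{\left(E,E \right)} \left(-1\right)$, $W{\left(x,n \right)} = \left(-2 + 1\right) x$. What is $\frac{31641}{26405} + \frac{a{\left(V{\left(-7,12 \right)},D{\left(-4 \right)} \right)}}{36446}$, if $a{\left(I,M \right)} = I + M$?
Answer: $\frac{1154164871}{962356630} \approx 1.1993$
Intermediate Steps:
$W{\left(x,n \right)} = - x$
$V{\left(E,S \right)} = E + S$ ($V{\left(E,S \right)} = S + - E \left(-1\right) = S + E = E + S$)
$D{\left(y \right)} = 2 y^{2}$ ($D{\left(y \right)} = 2 y y = 2 y^{2}$)
$\frac{31641}{26405} + \frac{a{\left(V{\left(-7,12 \right)},D{\left(-4 \right)} \right)}}{36446} = \frac{31641}{26405} + \frac{\left(-7 + 12\right) + 2 \left(-4\right)^{2}}{36446} = 31641 \cdot \frac{1}{26405} + \left(5 + 2 \cdot 16\right) \frac{1}{36446} = \frac{31641}{26405} + \left(5 + 32\right) \frac{1}{36446} = \frac{31641}{26405} + 37 \cdot \frac{1}{36446} = \frac{31641}{26405} + \frac{37}{36446} = \frac{1154164871}{962356630}$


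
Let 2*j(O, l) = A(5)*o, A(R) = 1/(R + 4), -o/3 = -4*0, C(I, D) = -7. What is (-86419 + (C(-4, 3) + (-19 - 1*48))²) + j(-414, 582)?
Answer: -80943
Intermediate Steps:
o = 0 (o = -(-12)*0 = -3*0 = 0)
A(R) = 1/(4 + R)
j(O, l) = 0 (j(O, l) = (0/(4 + 5))/2 = (0/9)/2 = ((⅑)*0)/2 = (½)*0 = 0)
(-86419 + (C(-4, 3) + (-19 - 1*48))²) + j(-414, 582) = (-86419 + (-7 + (-19 - 1*48))²) + 0 = (-86419 + (-7 + (-19 - 48))²) + 0 = (-86419 + (-7 - 67)²) + 0 = (-86419 + (-74)²) + 0 = (-86419 + 5476) + 0 = -80943 + 0 = -80943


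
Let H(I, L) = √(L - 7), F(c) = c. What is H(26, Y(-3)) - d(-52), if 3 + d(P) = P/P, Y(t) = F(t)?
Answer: 2 + I*√10 ≈ 2.0 + 3.1623*I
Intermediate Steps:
Y(t) = t
H(I, L) = √(-7 + L)
d(P) = -2 (d(P) = -3 + P/P = -3 + 1 = -2)
H(26, Y(-3)) - d(-52) = √(-7 - 3) - 1*(-2) = √(-10) + 2 = I*√10 + 2 = 2 + I*√10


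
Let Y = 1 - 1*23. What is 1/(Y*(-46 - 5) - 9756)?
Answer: -1/8634 ≈ -0.00011582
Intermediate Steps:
Y = -22 (Y = 1 - 23 = -22)
1/(Y*(-46 - 5) - 9756) = 1/(-22*(-46 - 5) - 9756) = 1/(-22*(-51) - 9756) = 1/(1122 - 9756) = 1/(-8634) = -1/8634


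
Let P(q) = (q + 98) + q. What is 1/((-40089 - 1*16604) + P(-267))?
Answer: -1/57129 ≈ -1.7504e-5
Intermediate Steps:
P(q) = 98 + 2*q (P(q) = (98 + q) + q = 98 + 2*q)
1/((-40089 - 1*16604) + P(-267)) = 1/((-40089 - 1*16604) + (98 + 2*(-267))) = 1/((-40089 - 16604) + (98 - 534)) = 1/(-56693 - 436) = 1/(-57129) = -1/57129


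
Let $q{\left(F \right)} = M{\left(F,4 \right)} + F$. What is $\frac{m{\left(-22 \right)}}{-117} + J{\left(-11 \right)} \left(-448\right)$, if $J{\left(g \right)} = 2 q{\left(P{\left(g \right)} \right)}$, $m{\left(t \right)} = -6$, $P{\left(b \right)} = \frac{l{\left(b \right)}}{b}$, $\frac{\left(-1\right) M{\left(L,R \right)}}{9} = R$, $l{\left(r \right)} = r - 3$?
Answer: $\frac{13348630}{429} \approx 31116.0$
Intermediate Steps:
$l{\left(r \right)} = -3 + r$
$M{\left(L,R \right)} = - 9 R$
$P{\left(b \right)} = \frac{-3 + b}{b}$
$q{\left(F \right)} = -36 + F$ ($q{\left(F \right)} = \left(-9\right) 4 + F = -36 + F$)
$J{\left(g \right)} = -72 + \frac{2 \left(-3 + g\right)}{g}$ ($J{\left(g \right)} = 2 \left(-36 + \frac{-3 + g}{g}\right) = -72 + \frac{2 \left(-3 + g\right)}{g}$)
$\frac{m{\left(-22 \right)}}{-117} + J{\left(-11 \right)} \left(-448\right) = - \frac{6}{-117} + \left(-70 - \frac{6}{-11}\right) \left(-448\right) = \left(-6\right) \left(- \frac{1}{117}\right) + \left(-70 - - \frac{6}{11}\right) \left(-448\right) = \frac{2}{39} + \left(-70 + \frac{6}{11}\right) \left(-448\right) = \frac{2}{39} - - \frac{342272}{11} = \frac{2}{39} + \frac{342272}{11} = \frac{13348630}{429}$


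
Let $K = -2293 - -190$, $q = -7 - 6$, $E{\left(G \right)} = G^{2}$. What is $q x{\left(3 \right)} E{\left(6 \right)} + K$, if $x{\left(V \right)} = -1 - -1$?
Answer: $-2103$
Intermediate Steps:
$x{\left(V \right)} = 0$ ($x{\left(V \right)} = -1 + 1 = 0$)
$q = -13$
$K = -2103$ ($K = -2293 + 190 = -2103$)
$q x{\left(3 \right)} E{\left(6 \right)} + K = \left(-13\right) 0 \cdot 6^{2} - 2103 = 0 \cdot 36 - 2103 = 0 - 2103 = -2103$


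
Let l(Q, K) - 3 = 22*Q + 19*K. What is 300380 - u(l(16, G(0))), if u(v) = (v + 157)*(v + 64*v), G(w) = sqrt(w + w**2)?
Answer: -11514020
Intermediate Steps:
l(Q, K) = 3 + 19*K + 22*Q (l(Q, K) = 3 + (22*Q + 19*K) = 3 + (19*K + 22*Q) = 3 + 19*K + 22*Q)
u(v) = 65*v*(157 + v) (u(v) = (157 + v)*(65*v) = 65*v*(157 + v))
300380 - u(l(16, G(0))) = 300380 - 65*(3 + 19*sqrt(0*(1 + 0)) + 22*16)*(157 + (3 + 19*sqrt(0*(1 + 0)) + 22*16)) = 300380 - 65*(3 + 19*sqrt(0*1) + 352)*(157 + (3 + 19*sqrt(0*1) + 352)) = 300380 - 65*(3 + 19*sqrt(0) + 352)*(157 + (3 + 19*sqrt(0) + 352)) = 300380 - 65*(3 + 19*0 + 352)*(157 + (3 + 19*0 + 352)) = 300380 - 65*(3 + 0 + 352)*(157 + (3 + 0 + 352)) = 300380 - 65*355*(157 + 355) = 300380 - 65*355*512 = 300380 - 1*11814400 = 300380 - 11814400 = -11514020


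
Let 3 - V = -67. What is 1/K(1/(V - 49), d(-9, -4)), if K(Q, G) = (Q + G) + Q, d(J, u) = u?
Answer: -21/82 ≈ -0.25610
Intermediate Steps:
V = 70 (V = 3 - 1*(-67) = 3 + 67 = 70)
K(Q, G) = G + 2*Q (K(Q, G) = (G + Q) + Q = G + 2*Q)
1/K(1/(V - 49), d(-9, -4)) = 1/(-4 + 2/(70 - 49)) = 1/(-4 + 2/21) = 1/(-82/21) = -21/82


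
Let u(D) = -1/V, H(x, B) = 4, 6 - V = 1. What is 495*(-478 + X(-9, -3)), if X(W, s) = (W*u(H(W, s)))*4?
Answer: -233046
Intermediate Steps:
V = 5 (V = 6 - 1*1 = 6 - 1 = 5)
u(D) = -⅕ (u(D) = -1/5 = -1*⅕ = -⅕)
X(W, s) = -4*W/5 (X(W, s) = (W*(-⅕))*4 = -W/5*4 = -4*W/5)
495*(-478 + X(-9, -3)) = 495*(-478 - ⅘*(-9)) = 495*(-478 + 36/5) = 495*(-2354/5) = -233046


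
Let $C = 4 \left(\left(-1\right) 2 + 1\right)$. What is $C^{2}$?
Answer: $16$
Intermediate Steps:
$C = -4$ ($C = 4 \left(-2 + 1\right) = 4 \left(-1\right) = -4$)
$C^{2} = \left(-4\right)^{2} = 16$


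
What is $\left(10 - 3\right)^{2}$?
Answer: $49$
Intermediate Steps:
$\left(10 - 3\right)^{2} = 7^{2} = 49$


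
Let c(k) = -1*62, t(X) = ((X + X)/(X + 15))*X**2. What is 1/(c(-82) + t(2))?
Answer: -17/1038 ≈ -0.016378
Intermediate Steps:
t(X) = 2*X**3/(15 + X) (t(X) = ((2*X)/(15 + X))*X**2 = (2*X/(15 + X))*X**2 = 2*X**3/(15 + X))
c(k) = -62
1/(c(-82) + t(2)) = 1/(-62 + 2*2**3/(15 + 2)) = 1/(-62 + 2*8/17) = 1/(-62 + 2*8*(1/17)) = 1/(-62 + 16/17) = 1/(-1038/17) = -17/1038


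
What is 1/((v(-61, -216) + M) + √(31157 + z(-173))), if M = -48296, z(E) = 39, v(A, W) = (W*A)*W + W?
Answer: -723632/2094573077897 - √7799/4189146155794 ≈ -3.4550e-7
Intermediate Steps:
v(A, W) = W + A*W² (v(A, W) = (A*W)*W + W = A*W² + W = W + A*W²)
1/((v(-61, -216) + M) + √(31157 + z(-173))) = 1/((-216*(1 - 61*(-216)) - 48296) + √(31157 + 39)) = 1/((-216*(1 + 13176) - 48296) + √31196) = 1/((-216*13177 - 48296) + 2*√7799) = 1/((-2846232 - 48296) + 2*√7799) = 1/(-2894528 + 2*√7799)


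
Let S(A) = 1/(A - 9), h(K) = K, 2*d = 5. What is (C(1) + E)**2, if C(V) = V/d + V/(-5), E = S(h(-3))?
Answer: 49/3600 ≈ 0.013611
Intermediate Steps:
d = 5/2 (d = (1/2)*5 = 5/2 ≈ 2.5000)
S(A) = 1/(-9 + A)
E = -1/12 (E = 1/(-9 - 3) = 1/(-12) = -1/12 ≈ -0.083333)
C(V) = V/5 (C(V) = V/(5/2) + V/(-5) = V*(2/5) + V*(-1/5) = 2*V/5 - V/5 = V/5)
(C(1) + E)**2 = ((1/5)*1 - 1/12)**2 = (1/5 - 1/12)**2 = (7/60)**2 = 49/3600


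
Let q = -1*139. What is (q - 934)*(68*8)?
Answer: -583712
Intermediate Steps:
q = -139
(q - 934)*(68*8) = (-139 - 934)*(68*8) = -1073*544 = -583712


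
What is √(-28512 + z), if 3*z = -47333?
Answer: I*√398607/3 ≈ 210.45*I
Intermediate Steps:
z = -47333/3 (z = (⅓)*(-47333) = -47333/3 ≈ -15778.)
√(-28512 + z) = √(-28512 - 47333/3) = √(-132869/3) = I*√398607/3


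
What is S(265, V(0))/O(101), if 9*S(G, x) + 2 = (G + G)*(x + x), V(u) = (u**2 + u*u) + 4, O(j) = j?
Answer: 4238/909 ≈ 4.6623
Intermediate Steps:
V(u) = 4 + 2*u**2 (V(u) = (u**2 + u**2) + 4 = 2*u**2 + 4 = 4 + 2*u**2)
S(G, x) = -2/9 + 4*G*x/9 (S(G, x) = -2/9 + ((G + G)*(x + x))/9 = -2/9 + ((2*G)*(2*x))/9 = -2/9 + (4*G*x)/9 = -2/9 + 4*G*x/9)
S(265, V(0))/O(101) = (-2/9 + (4/9)*265*(4 + 2*0**2))/101 = (-2/9 + (4/9)*265*(4 + 2*0))*(1/101) = (-2/9 + (4/9)*265*(4 + 0))*(1/101) = (-2/9 + (4/9)*265*4)*(1/101) = (-2/9 + 4240/9)*(1/101) = (4238/9)*(1/101) = 4238/909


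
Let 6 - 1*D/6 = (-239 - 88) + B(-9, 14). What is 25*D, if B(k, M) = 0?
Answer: 49950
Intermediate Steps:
D = 1998 (D = 36 - 6*((-239 - 88) + 0) = 36 - 6*(-327 + 0) = 36 - 6*(-327) = 36 + 1962 = 1998)
25*D = 25*1998 = 49950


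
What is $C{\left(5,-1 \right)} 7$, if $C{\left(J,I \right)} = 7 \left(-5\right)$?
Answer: $-245$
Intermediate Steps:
$C{\left(J,I \right)} = -35$
$C{\left(5,-1 \right)} 7 = \left(-35\right) 7 = -245$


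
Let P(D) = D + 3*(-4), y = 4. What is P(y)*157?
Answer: -1256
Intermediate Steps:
P(D) = -12 + D (P(D) = D - 12 = -12 + D)
P(y)*157 = (-12 + 4)*157 = -8*157 = -1256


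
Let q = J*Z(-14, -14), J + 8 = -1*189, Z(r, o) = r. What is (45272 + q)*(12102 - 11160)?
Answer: 45244260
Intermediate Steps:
J = -197 (J = -8 - 1*189 = -8 - 189 = -197)
q = 2758 (q = -197*(-14) = 2758)
(45272 + q)*(12102 - 11160) = (45272 + 2758)*(12102 - 11160) = 48030*942 = 45244260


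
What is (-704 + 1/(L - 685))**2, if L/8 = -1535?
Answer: 83308718824321/168091225 ≈ 4.9562e+5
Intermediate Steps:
L = -12280 (L = 8*(-1535) = -12280)
(-704 + 1/(L - 685))**2 = (-704 + 1/(-12280 - 685))**2 = (-704 + 1/(-12965))**2 = (-704 - 1/12965)**2 = (-9127361/12965)**2 = 83308718824321/168091225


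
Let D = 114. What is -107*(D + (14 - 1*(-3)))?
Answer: -14017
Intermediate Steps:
-107*(D + (14 - 1*(-3))) = -107*(114 + (14 - 1*(-3))) = -107*(114 + (14 + 3)) = -107*(114 + 17) = -107*131 = -14017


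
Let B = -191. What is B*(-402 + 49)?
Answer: 67423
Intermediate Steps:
B*(-402 + 49) = -191*(-402 + 49) = -191*(-353) = 67423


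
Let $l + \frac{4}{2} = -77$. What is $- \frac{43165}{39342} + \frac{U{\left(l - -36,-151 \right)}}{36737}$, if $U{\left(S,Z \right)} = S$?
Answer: $- \frac{1587444311}{1445307054} \approx -1.0983$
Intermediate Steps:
$l = -79$ ($l = -2 - 77 = -79$)
$- \frac{43165}{39342} + \frac{U{\left(l - -36,-151 \right)}}{36737} = - \frac{43165}{39342} + \frac{-79 - -36}{36737} = \left(-43165\right) \frac{1}{39342} + \left(-79 + 36\right) \frac{1}{36737} = - \frac{43165}{39342} - \frac{43}{36737} = - \frac{1587444311}{1445307054}$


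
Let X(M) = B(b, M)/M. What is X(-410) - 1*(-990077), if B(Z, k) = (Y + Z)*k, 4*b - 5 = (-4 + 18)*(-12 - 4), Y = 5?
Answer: 3960109/4 ≈ 9.9003e+5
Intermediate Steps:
b = -219/4 (b = 5/4 + ((-4 + 18)*(-12 - 4))/4 = 5/4 + (14*(-16))/4 = 5/4 + (¼)*(-224) = 5/4 - 56 = -219/4 ≈ -54.750)
B(Z, k) = k*(5 + Z) (B(Z, k) = (5 + Z)*k = k*(5 + Z))
X(M) = -199/4 (X(M) = (M*(5 - 219/4))/M = (M*(-199/4))/M = (-199*M/4)/M = -199/4)
X(-410) - 1*(-990077) = -199/4 - 1*(-990077) = -199/4 + 990077 = 3960109/4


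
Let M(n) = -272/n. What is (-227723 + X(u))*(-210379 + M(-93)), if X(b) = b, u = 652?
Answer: 4442638438225/93 ≈ 4.7770e+10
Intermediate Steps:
(-227723 + X(u))*(-210379 + M(-93)) = (-227723 + 652)*(-210379 - 272/(-93)) = -227071*(-210379 - 272*(-1/93)) = -227071*(-210379 + 272/93) = -227071*(-19564975/93) = 4442638438225/93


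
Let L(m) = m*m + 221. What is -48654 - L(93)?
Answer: -57524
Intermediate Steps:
L(m) = 221 + m² (L(m) = m² + 221 = 221 + m²)
-48654 - L(93) = -48654 - (221 + 93²) = -48654 - (221 + 8649) = -48654 - 1*8870 = -48654 - 8870 = -57524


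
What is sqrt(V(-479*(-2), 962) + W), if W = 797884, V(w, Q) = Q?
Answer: sqrt(798846) ≈ 893.78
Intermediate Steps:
sqrt(V(-479*(-2), 962) + W) = sqrt(962 + 797884) = sqrt(798846)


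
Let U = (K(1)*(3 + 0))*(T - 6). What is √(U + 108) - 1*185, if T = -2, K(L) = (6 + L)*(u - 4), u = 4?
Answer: -185 + 6*√3 ≈ -174.61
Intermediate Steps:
K(L) = 0 (K(L) = (6 + L)*(4 - 4) = (6 + L)*0 = 0)
U = 0 (U = (0*(3 + 0))*(-2 - 6) = (0*3)*(-8) = 0*(-8) = 0)
√(U + 108) - 1*185 = √(0 + 108) - 1*185 = √108 - 185 = 6*√3 - 185 = -185 + 6*√3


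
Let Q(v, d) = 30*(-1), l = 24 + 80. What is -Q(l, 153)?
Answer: 30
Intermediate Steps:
l = 104
Q(v, d) = -30
-Q(l, 153) = -1*(-30) = 30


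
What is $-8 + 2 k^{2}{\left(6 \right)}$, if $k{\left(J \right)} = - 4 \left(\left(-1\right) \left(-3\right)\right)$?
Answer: $280$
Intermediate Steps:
$k{\left(J \right)} = -12$ ($k{\left(J \right)} = \left(-4\right) 3 = -12$)
$-8 + 2 k^{2}{\left(6 \right)} = -8 + 2 \left(-12\right)^{2} = -8 + 2 \cdot 144 = -8 + 288 = 280$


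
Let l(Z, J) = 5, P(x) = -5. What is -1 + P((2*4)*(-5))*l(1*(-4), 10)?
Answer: -26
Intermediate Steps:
-1 + P((2*4)*(-5))*l(1*(-4), 10) = -1 - 5*5 = -1 - 25 = -26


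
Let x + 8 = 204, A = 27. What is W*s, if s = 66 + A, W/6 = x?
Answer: 109368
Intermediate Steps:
x = 196 (x = -8 + 204 = 196)
W = 1176 (W = 6*196 = 1176)
s = 93 (s = 66 + 27 = 93)
W*s = 1176*93 = 109368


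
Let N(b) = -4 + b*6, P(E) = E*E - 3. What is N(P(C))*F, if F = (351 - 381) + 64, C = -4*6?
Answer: 116756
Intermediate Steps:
C = -24
P(E) = -3 + E² (P(E) = E² - 3 = -3 + E²)
N(b) = -4 + 6*b
F = 34 (F = -30 + 64 = 34)
N(P(C))*F = (-4 + 6*(-3 + (-24)²))*34 = (-4 + 6*(-3 + 576))*34 = (-4 + 6*573)*34 = (-4 + 3438)*34 = 3434*34 = 116756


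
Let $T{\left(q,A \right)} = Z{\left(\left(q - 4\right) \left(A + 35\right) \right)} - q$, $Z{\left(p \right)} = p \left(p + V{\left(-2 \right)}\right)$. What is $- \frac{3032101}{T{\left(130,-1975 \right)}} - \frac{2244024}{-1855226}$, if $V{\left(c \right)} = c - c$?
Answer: $\frac{67038429307996727}{55425724096647110} \approx 1.2095$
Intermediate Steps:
$V{\left(c \right)} = 0$
$Z{\left(p \right)} = p^{2}$ ($Z{\left(p \right)} = p \left(p + 0\right) = p p = p^{2}$)
$T{\left(q,A \right)} = - q + \left(-4 + q\right)^{2} \left(35 + A\right)^{2}$ ($T{\left(q,A \right)} = \left(\left(q - 4\right) \left(A + 35\right)\right)^{2} - q = \left(\left(-4 + q\right) \left(35 + A\right)\right)^{2} - q = \left(-4 + q\right)^{2} \left(35 + A\right)^{2} - q = - q + \left(-4 + q\right)^{2} \left(35 + A\right)^{2}$)
$- \frac{3032101}{T{\left(130,-1975 \right)}} - \frac{2244024}{-1855226} = - \frac{3032101}{\left(-140 - -7900 + 35 \cdot 130 - 256750\right)^{2} - 130} - \frac{2244024}{-1855226} = - \frac{3032101}{\left(-140 + 7900 + 4550 - 256750\right)^{2} - 130} - - \frac{1122012}{927613} = - \frac{3032101}{\left(-244440\right)^{2} - 130} + \frac{1122012}{927613} = - \frac{3032101}{59750913600 - 130} + \frac{1122012}{927613} = - \frac{3032101}{59750913470} + \frac{1122012}{927613} = \frac{67038429307996727}{55425724096647110}$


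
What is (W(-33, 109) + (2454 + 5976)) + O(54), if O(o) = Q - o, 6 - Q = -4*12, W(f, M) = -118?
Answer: 8312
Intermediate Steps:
Q = 54 (Q = 6 - (-4)*12 = 6 - 1*(-48) = 6 + 48 = 54)
O(o) = 54 - o
(W(-33, 109) + (2454 + 5976)) + O(54) = (-118 + (2454 + 5976)) + (54 - 1*54) = (-118 + 8430) + (54 - 54) = 8312 + 0 = 8312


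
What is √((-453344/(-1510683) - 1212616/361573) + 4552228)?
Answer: 2*√339548950467647612370673933431/546222184359 ≈ 2133.6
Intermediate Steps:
√((-453344/(-1510683) - 1212616/361573) + 4552228) = √((-453344*(-1/1510683) - 1212616*1/361573) + 4552228) = √((453344/1510683 - 1212616/361573) + 4552228) = √(-1667961426616/546222184359 + 4552228) = √(2486526253898775236/546222184359) = 2*√339548950467647612370673933431/546222184359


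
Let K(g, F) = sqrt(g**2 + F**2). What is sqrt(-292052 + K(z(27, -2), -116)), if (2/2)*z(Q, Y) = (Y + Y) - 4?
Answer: 2*sqrt(-73013 + 13*sqrt(5)) ≈ 540.31*I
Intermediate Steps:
z(Q, Y) = -4 + 2*Y (z(Q, Y) = (Y + Y) - 4 = 2*Y - 4 = -4 + 2*Y)
K(g, F) = sqrt(F**2 + g**2)
sqrt(-292052 + K(z(27, -2), -116)) = sqrt(-292052 + sqrt((-116)**2 + (-4 + 2*(-2))**2)) = sqrt(-292052 + sqrt(13456 + (-4 - 4)**2)) = sqrt(-292052 + sqrt(13456 + (-8)**2)) = sqrt(-292052 + sqrt(13456 + 64)) = sqrt(-292052 + sqrt(13520)) = sqrt(-292052 + 52*sqrt(5))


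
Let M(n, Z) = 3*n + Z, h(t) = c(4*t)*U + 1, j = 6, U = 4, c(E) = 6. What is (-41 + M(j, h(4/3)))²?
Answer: 4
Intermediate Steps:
h(t) = 25 (h(t) = 6*4 + 1 = 24 + 1 = 25)
M(n, Z) = Z + 3*n
(-41 + M(j, h(4/3)))² = (-41 + (25 + 3*6))² = (-41 + (25 + 18))² = (-41 + 43)² = 2² = 4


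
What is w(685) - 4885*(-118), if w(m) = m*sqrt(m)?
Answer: 576430 + 685*sqrt(685) ≈ 5.9436e+5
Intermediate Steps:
w(m) = m**(3/2)
w(685) - 4885*(-118) = 685**(3/2) - 4885*(-118) = 685*sqrt(685) + 576430 = 576430 + 685*sqrt(685)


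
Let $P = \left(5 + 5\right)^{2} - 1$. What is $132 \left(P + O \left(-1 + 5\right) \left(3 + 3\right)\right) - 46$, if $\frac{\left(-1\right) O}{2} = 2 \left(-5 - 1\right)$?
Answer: $89054$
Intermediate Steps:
$O = 24$ ($O = - 2 \cdot 2 \left(-5 - 1\right) = - 2 \cdot 2 \left(-6\right) = \left(-2\right) \left(-12\right) = 24$)
$P = 99$ ($P = 10^{2} - 1 = 100 - 1 = 99$)
$132 \left(P + O \left(-1 + 5\right) \left(3 + 3\right)\right) - 46 = 132 \left(99 + 24 \left(-1 + 5\right) \left(3 + 3\right)\right) - 46 = 132 \left(99 + 24 \cdot 4 \cdot 6\right) - 46 = 132 \left(99 + 24 \cdot 24\right) - 46 = 132 \left(99 + 576\right) - 46 = 132 \cdot 675 - 46 = 89100 - 46 = 89054$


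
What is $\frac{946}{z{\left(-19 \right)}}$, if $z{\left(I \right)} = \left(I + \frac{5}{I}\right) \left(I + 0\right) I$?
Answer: $- \frac{473}{3477} \approx -0.13604$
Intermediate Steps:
$z{\left(I \right)} = I^{2} \left(I + \frac{5}{I}\right)$ ($z{\left(I \right)} = \left(I + \frac{5}{I}\right) I I = I \left(I + \frac{5}{I}\right) I = I^{2} \left(I + \frac{5}{I}\right)$)
$\frac{946}{z{\left(-19 \right)}} = \frac{946}{\left(-19\right) \left(5 + \left(-19\right)^{2}\right)} = \frac{946}{\left(-19\right) \left(5 + 361\right)} = \frac{946}{\left(-19\right) 366} = \frac{946}{-6954} = 946 \left(- \frac{1}{6954}\right) = - \frac{473}{3477}$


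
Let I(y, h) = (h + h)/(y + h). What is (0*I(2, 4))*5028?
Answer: 0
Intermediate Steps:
I(y, h) = 2*h/(h + y) (I(y, h) = (2*h)/(h + y) = 2*h/(h + y))
(0*I(2, 4))*5028 = (0*(2*4/(4 + 2)))*5028 = (0*(2*4/6))*5028 = (0*(2*4*(⅙)))*5028 = (0*(4/3))*5028 = 0*5028 = 0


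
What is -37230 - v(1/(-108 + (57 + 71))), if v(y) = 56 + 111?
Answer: -37397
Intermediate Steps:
v(y) = 167
-37230 - v(1/(-108 + (57 + 71))) = -37230 - 1*167 = -37230 - 167 = -37397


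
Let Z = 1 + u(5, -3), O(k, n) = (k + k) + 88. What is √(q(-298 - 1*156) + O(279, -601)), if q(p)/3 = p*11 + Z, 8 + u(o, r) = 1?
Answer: I*√14354 ≈ 119.81*I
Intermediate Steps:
u(o, r) = -7 (u(o, r) = -8 + 1 = -7)
O(k, n) = 88 + 2*k (O(k, n) = 2*k + 88 = 88 + 2*k)
Z = -6 (Z = 1 - 7 = -6)
q(p) = -18 + 33*p (q(p) = 3*(p*11 - 6) = 3*(11*p - 6) = 3*(-6 + 11*p) = -18 + 33*p)
√(q(-298 - 1*156) + O(279, -601)) = √((-18 + 33*(-298 - 1*156)) + (88 + 2*279)) = √((-18 + 33*(-298 - 156)) + (88 + 558)) = √((-18 + 33*(-454)) + 646) = √((-18 - 14982) + 646) = √(-15000 + 646) = √(-14354) = I*√14354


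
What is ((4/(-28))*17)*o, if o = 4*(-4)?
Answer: 272/7 ≈ 38.857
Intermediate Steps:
o = -16
((4/(-28))*17)*o = ((4/(-28))*17)*(-16) = ((4*(-1/28))*17)*(-16) = -⅐*17*(-16) = -17/7*(-16) = 272/7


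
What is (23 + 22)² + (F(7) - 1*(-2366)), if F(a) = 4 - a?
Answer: 4388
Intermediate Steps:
(23 + 22)² + (F(7) - 1*(-2366)) = (23 + 22)² + ((4 - 1*7) - 1*(-2366)) = 45² + ((4 - 7) + 2366) = 2025 + (-3 + 2366) = 2025 + 2363 = 4388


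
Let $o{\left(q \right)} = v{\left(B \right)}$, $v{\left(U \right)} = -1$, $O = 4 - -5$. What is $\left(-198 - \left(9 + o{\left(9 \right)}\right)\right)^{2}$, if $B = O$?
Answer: $42436$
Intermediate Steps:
$O = 9$ ($O = 4 + 5 = 9$)
$B = 9$
$o{\left(q \right)} = -1$
$\left(-198 - \left(9 + o{\left(9 \right)}\right)\right)^{2} = \left(-198 - 8\right)^{2} = \left(-206\right)^{2} = 42436$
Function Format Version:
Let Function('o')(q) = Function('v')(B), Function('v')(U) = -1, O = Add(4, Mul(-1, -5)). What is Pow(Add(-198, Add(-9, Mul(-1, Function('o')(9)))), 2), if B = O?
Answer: 42436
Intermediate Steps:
O = 9 (O = Add(4, 5) = 9)
B = 9
Function('o')(q) = -1
Pow(Add(-198, Add(-9, Mul(-1, Function('o')(9)))), 2) = Pow(Add(-198, Add(-9, Mul(-1, -1))), 2) = Pow(Add(-198, Add(-9, 1)), 2) = Pow(Add(-198, -8), 2) = Pow(-206, 2) = 42436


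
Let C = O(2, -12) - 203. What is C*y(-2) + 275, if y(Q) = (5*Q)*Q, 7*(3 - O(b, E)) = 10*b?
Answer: -26475/7 ≈ -3782.1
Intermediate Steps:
O(b, E) = 3 - 10*b/7
y(Q) = 5*Q²
C = -1420/7 (C = (3 - 10/7*2) - 203 = (3 - 20/7) - 203 = ⅐ - 203 = -1420/7 ≈ -202.86)
C*y(-2) + 275 = -7100*(-2)²/7 + 275 = -7100*4/7 + 275 = -1420/7*20 + 275 = -28400/7 + 275 = -26475/7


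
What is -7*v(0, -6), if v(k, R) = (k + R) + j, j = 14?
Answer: -56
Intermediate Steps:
v(k, R) = 14 + R + k (v(k, R) = (k + R) + 14 = (R + k) + 14 = 14 + R + k)
-7*v(0, -6) = -7*(14 - 6 + 0) = -7*8 = -56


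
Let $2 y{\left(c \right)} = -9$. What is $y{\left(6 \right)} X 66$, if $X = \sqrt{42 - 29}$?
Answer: $- 297 \sqrt{13} \approx -1070.8$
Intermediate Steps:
$y{\left(c \right)} = - \frac{9}{2}$ ($y{\left(c \right)} = \frac{1}{2} \left(-9\right) = - \frac{9}{2}$)
$X = \sqrt{13}$ ($X = \sqrt{42 - 29} = \sqrt{13} \approx 3.6056$)
$y{\left(6 \right)} X 66 = - \frac{9 \sqrt{13}}{2} \cdot 66 = - 297 \sqrt{13}$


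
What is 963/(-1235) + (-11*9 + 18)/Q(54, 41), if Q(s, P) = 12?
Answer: -37197/4940 ≈ -7.5298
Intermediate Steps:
963/(-1235) + (-11*9 + 18)/Q(54, 41) = 963/(-1235) + (-11*9 + 18)/12 = 963*(-1/1235) + (-99 + 18)*(1/12) = -963/1235 - 81*1/12 = -963/1235 - 27/4 = -37197/4940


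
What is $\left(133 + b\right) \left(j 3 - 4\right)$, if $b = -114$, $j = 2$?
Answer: $38$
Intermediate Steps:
$\left(133 + b\right) \left(j 3 - 4\right) = \left(133 - 114\right) \left(2 \cdot 3 - 4\right) = 19 \left(6 - 4\right) = 19 \cdot 2 = 38$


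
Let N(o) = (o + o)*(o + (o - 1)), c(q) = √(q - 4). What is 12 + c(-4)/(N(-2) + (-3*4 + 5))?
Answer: 12 + 2*I*√2/13 ≈ 12.0 + 0.21757*I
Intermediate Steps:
c(q) = √(-4 + q)
N(o) = 2*o*(-1 + 2*o) (N(o) = (2*o)*(o + (-1 + o)) = (2*o)*(-1 + 2*o) = 2*o*(-1 + 2*o))
12 + c(-4)/(N(-2) + (-3*4 + 5)) = 12 + √(-4 - 4)/(2*(-2)*(-1 + 2*(-2)) + (-3*4 + 5)) = 12 + √(-8)/(2*(-2)*(-1 - 4) + (-12 + 5)) = 12 + (2*I*√2)/(2*(-2)*(-5) - 7) = 12 + (2*I*√2)/(20 - 7) = 12 + (2*I*√2)/13 = 12 + 2*I*√2/13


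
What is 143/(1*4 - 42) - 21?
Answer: -941/38 ≈ -24.763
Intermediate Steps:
143/(1*4 - 42) - 21 = 143/(4 - 42) - 21 = 143/(-38) - 21 = 143*(-1/38) - 21 = -143/38 - 21 = -941/38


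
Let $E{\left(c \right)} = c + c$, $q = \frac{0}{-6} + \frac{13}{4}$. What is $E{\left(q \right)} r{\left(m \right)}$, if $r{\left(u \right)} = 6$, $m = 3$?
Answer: $39$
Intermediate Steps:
$q = \frac{13}{4}$ ($q = 0 \left(- \frac{1}{6}\right) + 13 \cdot \frac{1}{4} = 0 + \frac{13}{4} = \frac{13}{4} \approx 3.25$)
$E{\left(c \right)} = 2 c$
$E{\left(q \right)} r{\left(m \right)} = 2 \cdot \frac{13}{4} \cdot 6 = \frac{13}{2} \cdot 6 = 39$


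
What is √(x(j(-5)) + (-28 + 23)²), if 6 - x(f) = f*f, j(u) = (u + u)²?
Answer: I*√9969 ≈ 99.845*I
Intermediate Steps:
j(u) = 4*u² (j(u) = (2*u)² = 4*u²)
x(f) = 6 - f² (x(f) = 6 - f*f = 6 - f²)
√(x(j(-5)) + (-28 + 23)²) = √((6 - (4*(-5)²)²) + (-28 + 23)²) = √((6 - (4*25)²) + (-5)²) = √((6 - 1*100²) + 25) = √((6 - 1*10000) + 25) = √((6 - 10000) + 25) = √(-9994 + 25) = √(-9969) = I*√9969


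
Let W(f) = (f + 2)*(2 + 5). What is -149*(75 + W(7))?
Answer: -20562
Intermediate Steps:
W(f) = 14 + 7*f (W(f) = (2 + f)*7 = 14 + 7*f)
-149*(75 + W(7)) = -149*(75 + (14 + 7*7)) = -149*(75 + (14 + 49)) = -149*(75 + 63) = -149*138 = -20562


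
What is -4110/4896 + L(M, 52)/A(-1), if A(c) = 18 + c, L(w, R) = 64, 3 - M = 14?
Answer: 2387/816 ≈ 2.9252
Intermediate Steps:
M = -11 (M = 3 - 1*14 = 3 - 14 = -11)
-4110/4896 + L(M, 52)/A(-1) = -4110/4896 + 64/(18 - 1) = -4110*1/4896 + 64/17 = -685/816 + 64*(1/17) = -685/816 + 64/17 = 2387/816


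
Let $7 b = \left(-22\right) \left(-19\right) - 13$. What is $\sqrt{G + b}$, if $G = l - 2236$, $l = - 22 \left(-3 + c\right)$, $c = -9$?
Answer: $\frac{i \sqrt{93793}}{7} \approx 43.751 i$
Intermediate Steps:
$l = 264$ ($l = - 22 \left(-3 - 9\right) = \left(-22\right) \left(-12\right) = 264$)
$G = -1972$ ($G = 264 - 2236 = -1972$)
$b = \frac{405}{7}$ ($b = \frac{\left(-22\right) \left(-19\right) - 13}{7} = \frac{418 - 13}{7} = \frac{1}{7} \cdot 405 = \frac{405}{7} \approx 57.857$)
$\sqrt{G + b} = \sqrt{-1972 + \frac{405}{7}} = \sqrt{- \frac{13399}{7}} = \frac{i \sqrt{93793}}{7}$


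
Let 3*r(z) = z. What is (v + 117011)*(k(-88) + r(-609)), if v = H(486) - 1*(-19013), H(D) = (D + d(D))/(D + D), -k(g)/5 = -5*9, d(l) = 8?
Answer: 727187021/243 ≈ 2.9925e+6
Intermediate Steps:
k(g) = 225 (k(g) = -(-25)*9 = -5*(-45) = 225)
r(z) = z/3
H(D) = (8 + D)/(2*D) (H(D) = (D + 8)/(D + D) = (8 + D)/((2*D)) = (8 + D)*(1/(2*D)) = (8 + D)/(2*D))
v = 9240565/486 (v = (½)*(8 + 486)/486 - 1*(-19013) = (½)*(1/486)*494 + 19013 = 247/486 + 19013 = 9240565/486 ≈ 19014.)
(v + 117011)*(k(-88) + r(-609)) = (9240565/486 + 117011)*(225 + (⅓)*(-609)) = 66107911*(225 - 203)/486 = (66107911/486)*22 = 727187021/243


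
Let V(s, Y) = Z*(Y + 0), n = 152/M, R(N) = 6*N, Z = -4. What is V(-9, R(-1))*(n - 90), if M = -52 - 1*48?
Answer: -54912/25 ≈ -2196.5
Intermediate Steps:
M = -100 (M = -52 - 48 = -100)
n = -38/25 (n = 152/(-100) = 152*(-1/100) = -38/25 ≈ -1.5200)
V(s, Y) = -4*Y (V(s, Y) = -4*(Y + 0) = -4*Y)
V(-9, R(-1))*(n - 90) = (-24*(-1))*(-38/25 - 90) = -4*(-6)*(-2288/25) = 24*(-2288/25) = -54912/25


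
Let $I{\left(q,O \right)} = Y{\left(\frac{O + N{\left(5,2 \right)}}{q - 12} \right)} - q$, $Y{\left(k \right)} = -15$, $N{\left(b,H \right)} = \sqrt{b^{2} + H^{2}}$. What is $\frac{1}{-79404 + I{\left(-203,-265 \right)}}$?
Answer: $- \frac{1}{79216} \approx -1.2624 \cdot 10^{-5}$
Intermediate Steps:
$N{\left(b,H \right)} = \sqrt{H^{2} + b^{2}}$
$I{\left(q,O \right)} = -15 - q$
$\frac{1}{-79404 + I{\left(-203,-265 \right)}} = \frac{1}{-79404 - -188} = \frac{1}{-79404 + \left(-15 + 203\right)} = \frac{1}{-79404 + 188} = \frac{1}{-79216} = - \frac{1}{79216}$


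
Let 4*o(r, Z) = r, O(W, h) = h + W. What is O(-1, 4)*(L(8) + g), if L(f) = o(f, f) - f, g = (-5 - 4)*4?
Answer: -126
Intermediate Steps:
g = -36 (g = -9*4 = -36)
O(W, h) = W + h
o(r, Z) = r/4
L(f) = -3*f/4 (L(f) = f/4 - f = -3*f/4)
O(-1, 4)*(L(8) + g) = (-1 + 4)*(-¾*8 - 36) = 3*(-6 - 36) = 3*(-42) = -126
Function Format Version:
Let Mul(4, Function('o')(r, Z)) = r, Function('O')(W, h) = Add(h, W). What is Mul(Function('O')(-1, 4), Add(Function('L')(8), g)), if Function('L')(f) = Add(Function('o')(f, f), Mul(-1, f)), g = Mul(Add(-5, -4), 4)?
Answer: -126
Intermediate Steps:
g = -36 (g = Mul(-9, 4) = -36)
Function('O')(W, h) = Add(W, h)
Function('o')(r, Z) = Mul(Rational(1, 4), r)
Function('L')(f) = Mul(Rational(-3, 4), f) (Function('L')(f) = Add(Mul(Rational(1, 4), f), Mul(-1, f)) = Mul(Rational(-3, 4), f))
Mul(Function('O')(-1, 4), Add(Function('L')(8), g)) = Mul(Add(-1, 4), Add(Mul(Rational(-3, 4), 8), -36)) = Mul(3, Add(-6, -36)) = Mul(3, -42) = -126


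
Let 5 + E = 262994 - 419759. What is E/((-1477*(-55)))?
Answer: -31354/16247 ≈ -1.9298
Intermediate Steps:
E = -156770 (E = -5 + (262994 - 419759) = -5 - 156765 = -156770)
E/((-1477*(-55))) = -156770/((-1477*(-55))) = -156770/81235 = -156770*1/81235 = -31354/16247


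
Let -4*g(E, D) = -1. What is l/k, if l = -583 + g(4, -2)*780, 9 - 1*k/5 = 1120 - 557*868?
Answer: -388/2411825 ≈ -0.00016087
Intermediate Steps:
g(E, D) = ¼ (g(E, D) = -¼*(-1) = ¼)
k = 2411825 (k = 45 - 5*(1120 - 557*868) = 45 - 5*(1120 - 483476) = 45 - 5*(-482356) = 45 + 2411780 = 2411825)
l = -388 (l = -583 + (¼)*780 = -583 + 195 = -388)
l/k = -388/2411825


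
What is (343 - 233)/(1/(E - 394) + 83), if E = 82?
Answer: 6864/5179 ≈ 1.3254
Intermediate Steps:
(343 - 233)/(1/(E - 394) + 83) = (343 - 233)/(1/(82 - 394) + 83) = 110/(1/(-312) + 83) = 110/(-1/312 + 83) = 110/(25895/312) = 110*(312/25895) = 6864/5179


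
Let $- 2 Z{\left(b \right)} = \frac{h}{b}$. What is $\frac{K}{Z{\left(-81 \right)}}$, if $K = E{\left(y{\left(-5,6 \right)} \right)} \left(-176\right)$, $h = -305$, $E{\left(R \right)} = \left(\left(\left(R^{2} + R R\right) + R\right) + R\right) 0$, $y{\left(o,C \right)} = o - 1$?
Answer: $0$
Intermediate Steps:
$y{\left(o,C \right)} = -1 + o$ ($y{\left(o,C \right)} = o - 1 = -1 + o$)
$E{\left(R \right)} = 0$ ($E{\left(R \right)} = \left(\left(\left(R^{2} + R^{2}\right) + R\right) + R\right) 0 = \left(\left(2 R^{2} + R\right) + R\right) 0 = \left(\left(R + 2 R^{2}\right) + R\right) 0 = \left(2 R + 2 R^{2}\right) 0 = 0$)
$K = 0$ ($K = 0 \left(-176\right) = 0$)
$Z{\left(b \right)} = \frac{305}{2 b}$ ($Z{\left(b \right)} = - \frac{\left(-305\right) \frac{1}{b}}{2} = \frac{305}{2 b}$)
$\frac{K}{Z{\left(-81 \right)}} = \frac{0}{\frac{305}{2} \frac{1}{-81}} = \frac{0}{\frac{305}{2} \left(- \frac{1}{81}\right)} = \frac{0}{- \frac{305}{162}} = 0 \left(- \frac{162}{305}\right) = 0$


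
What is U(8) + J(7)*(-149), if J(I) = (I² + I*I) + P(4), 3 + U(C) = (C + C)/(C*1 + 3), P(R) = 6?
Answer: -170473/11 ≈ -15498.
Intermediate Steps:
U(C) = -3 + 2*C/(3 + C) (U(C) = -3 + (C + C)/(C*1 + 3) = -3 + (2*C)/(C + 3) = -3 + (2*C)/(3 + C) = -3 + 2*C/(3 + C))
J(I) = 6 + 2*I² (J(I) = (I² + I*I) + 6 = (I² + I²) + 6 = 2*I² + 6 = 6 + 2*I²)
U(8) + J(7)*(-149) = (-9 - 1*8)/(3 + 8) + (6 + 2*7²)*(-149) = (-9 - 8)/11 + (6 + 2*49)*(-149) = (1/11)*(-17) + (6 + 98)*(-149) = -17/11 + 104*(-149) = -17/11 - 15496 = -170473/11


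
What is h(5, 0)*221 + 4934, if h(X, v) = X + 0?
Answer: 6039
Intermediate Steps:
h(X, v) = X
h(5, 0)*221 + 4934 = 5*221 + 4934 = 1105 + 4934 = 6039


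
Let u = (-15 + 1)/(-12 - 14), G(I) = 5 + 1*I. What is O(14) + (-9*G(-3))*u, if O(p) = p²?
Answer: 2422/13 ≈ 186.31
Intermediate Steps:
G(I) = 5 + I
u = 7/13 (u = -14/(-26) = -14*(-1/26) = 7/13 ≈ 0.53846)
O(14) + (-9*G(-3))*u = 14² - 9*(5 - 3)*(7/13) = 196 - 9*2*(7/13) = 196 - 18*7/13 = 196 - 126/13 = 2422/13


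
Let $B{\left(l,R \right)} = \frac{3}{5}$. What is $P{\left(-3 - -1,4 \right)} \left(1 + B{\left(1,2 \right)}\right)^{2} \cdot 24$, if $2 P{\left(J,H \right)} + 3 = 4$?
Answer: $\frac{768}{25} \approx 30.72$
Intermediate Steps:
$P{\left(J,H \right)} = \frac{1}{2}$ ($P{\left(J,H \right)} = - \frac{3}{2} + \frac{1}{2} \cdot 4 = - \frac{3}{2} + 2 = \frac{1}{2}$)
$B{\left(l,R \right)} = \frac{3}{5}$ ($B{\left(l,R \right)} = 3 \cdot \frac{1}{5} = \frac{3}{5}$)
$P{\left(-3 - -1,4 \right)} \left(1 + B{\left(1,2 \right)}\right)^{2} \cdot 24 = \frac{\left(1 + \frac{3}{5}\right)^{2}}{2} \cdot 24 = \frac{\left(\frac{8}{5}\right)^{2}}{2} \cdot 24 = \frac{1}{2} \cdot \frac{64}{25} \cdot 24 = \frac{32}{25} \cdot 24 = \frac{768}{25}$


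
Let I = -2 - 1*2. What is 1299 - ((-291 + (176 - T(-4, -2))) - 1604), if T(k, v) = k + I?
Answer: 3010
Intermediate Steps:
I = -4 (I = -2 - 2 = -4)
T(k, v) = -4 + k (T(k, v) = k - 4 = -4 + k)
1299 - ((-291 + (176 - T(-4, -2))) - 1604) = 1299 - ((-291 + (176 - (-4 - 4))) - 1604) = 1299 - ((-291 + (176 - 1*(-8))) - 1604) = 1299 - ((-291 + (176 + 8)) - 1604) = 1299 - ((-291 + 184) - 1604) = 1299 - (-107 - 1604) = 1299 - 1*(-1711) = 1299 + 1711 = 3010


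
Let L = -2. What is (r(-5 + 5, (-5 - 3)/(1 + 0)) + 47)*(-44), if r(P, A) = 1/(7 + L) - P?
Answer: -10384/5 ≈ -2076.8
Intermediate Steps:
r(P, A) = ⅕ - P (r(P, A) = 1/(7 - 2) - P = 1/5 - P = ⅕ - P)
(r(-5 + 5, (-5 - 3)/(1 + 0)) + 47)*(-44) = ((⅕ - (-5 + 5)) + 47)*(-44) = ((⅕ - 1*0) + 47)*(-44) = ((⅕ + 0) + 47)*(-44) = (⅕ + 47)*(-44) = (236/5)*(-44) = -10384/5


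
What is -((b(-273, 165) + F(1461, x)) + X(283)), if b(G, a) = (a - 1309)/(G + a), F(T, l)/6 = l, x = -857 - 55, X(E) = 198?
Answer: 142112/27 ≈ 5263.4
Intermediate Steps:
x = -912
F(T, l) = 6*l
b(G, a) = (-1309 + a)/(G + a)
-((b(-273, 165) + F(1461, x)) + X(283)) = -(((-1309 + 165)/(-273 + 165) + 6*(-912)) + 198) = -((-1144/(-108) - 5472) + 198) = -((-1/108*(-1144) - 5472) + 198) = -((286/27 - 5472) + 198) = -(-147458/27 + 198) = -1*(-142112/27) = 142112/27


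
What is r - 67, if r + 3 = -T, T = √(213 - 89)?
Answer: -70 - 2*√31 ≈ -81.135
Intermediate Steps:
T = 2*√31 (T = √124 = 2*√31 ≈ 11.136)
r = -3 - 2*√31 ≈ -14.136
r - 67 = (-3 - 2*√31) - 67 = -70 - 2*√31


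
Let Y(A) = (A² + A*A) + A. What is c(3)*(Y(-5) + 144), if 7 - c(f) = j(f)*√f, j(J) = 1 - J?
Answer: 1323 + 378*√3 ≈ 1977.7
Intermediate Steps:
Y(A) = A + 2*A² (Y(A) = (A² + A²) + A = 2*A² + A = A + 2*A²)
c(f) = 7 - √f*(1 - f) (c(f) = 7 - (1 - f)*√f = 7 - √f*(1 - f))
c(3)*(Y(-5) + 144) = (7 + √3*(-1 + 3))*(-5*(1 + 2*(-5)) + 144) = (7 + √3*2)*(-5*(1 - 10) + 144) = (7 + 2*√3)*(-5*(-9) + 144) = (7 + 2*√3)*(45 + 144) = (7 + 2*√3)*189 = 1323 + 378*√3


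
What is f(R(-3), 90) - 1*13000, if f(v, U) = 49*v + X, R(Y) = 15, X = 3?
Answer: -12262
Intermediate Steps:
f(v, U) = 3 + 49*v (f(v, U) = 49*v + 3 = 3 + 49*v)
f(R(-3), 90) - 1*13000 = (3 + 49*15) - 1*13000 = (3 + 735) - 13000 = 738 - 13000 = -12262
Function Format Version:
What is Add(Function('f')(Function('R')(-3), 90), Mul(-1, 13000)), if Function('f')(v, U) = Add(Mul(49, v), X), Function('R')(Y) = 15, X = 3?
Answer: -12262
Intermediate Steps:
Function('f')(v, U) = Add(3, Mul(49, v)) (Function('f')(v, U) = Add(Mul(49, v), 3) = Add(3, Mul(49, v)))
Add(Function('f')(Function('R')(-3), 90), Mul(-1, 13000)) = Add(Add(3, Mul(49, 15)), Mul(-1, 13000)) = Add(Add(3, 735), -13000) = Add(738, -13000) = -12262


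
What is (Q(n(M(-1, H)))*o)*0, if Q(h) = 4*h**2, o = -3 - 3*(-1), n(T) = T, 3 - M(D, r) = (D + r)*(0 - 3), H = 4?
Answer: 0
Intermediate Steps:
M(D, r) = 3 + 3*D + 3*r (M(D, r) = 3 - (D + r)*(0 - 3) = 3 - (D + r)*(-3) = 3 - (-3*D - 3*r) = 3 + (3*D + 3*r) = 3 + 3*D + 3*r)
o = 0 (o = -3 + 3 = 0)
(Q(n(M(-1, H)))*o)*0 = ((4*(3 + 3*(-1) + 3*4)**2)*0)*0 = ((4*(3 - 3 + 12)**2)*0)*0 = ((4*12**2)*0)*0 = ((4*144)*0)*0 = (576*0)*0 = 0*0 = 0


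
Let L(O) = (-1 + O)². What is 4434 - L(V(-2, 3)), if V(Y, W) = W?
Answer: 4430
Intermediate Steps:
4434 - L(V(-2, 3)) = 4434 - (-1 + 3)² = 4434 - 1*2² = 4434 - 1*4 = 4434 - 4 = 4430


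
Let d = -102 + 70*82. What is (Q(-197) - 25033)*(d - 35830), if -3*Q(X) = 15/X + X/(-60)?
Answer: 2233473551924/2955 ≈ 7.5583e+8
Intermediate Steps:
Q(X) = -5/X + X/180 (Q(X) = -(15/X + X/(-60))/3 = -(15/X + X*(-1/60))/3 = -(15/X - X/60)/3 = -5/X + X/180)
d = 5638 (d = -102 + 5740 = 5638)
(Q(-197) - 25033)*(d - 35830) = ((-5/(-197) + (1/180)*(-197)) - 25033)*(5638 - 35830) = ((-5*(-1/197) - 197/180) - 25033)*(-30192) = ((5/197 - 197/180) - 25033)*(-30192) = (-37909/35460 - 25033)*(-30192) = -887708089/35460*(-30192) = 2233473551924/2955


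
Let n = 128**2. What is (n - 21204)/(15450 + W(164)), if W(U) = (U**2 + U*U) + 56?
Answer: -2410/34649 ≈ -0.069555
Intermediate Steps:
n = 16384
W(U) = 56 + 2*U**2 (W(U) = (U**2 + U**2) + 56 = 2*U**2 + 56 = 56 + 2*U**2)
(n - 21204)/(15450 + W(164)) = (16384 - 21204)/(15450 + (56 + 2*164**2)) = -4820/(15450 + (56 + 2*26896)) = -4820/(15450 + (56 + 53792)) = -4820/(15450 + 53848) = -4820/69298 = -4820*1/69298 = -2410/34649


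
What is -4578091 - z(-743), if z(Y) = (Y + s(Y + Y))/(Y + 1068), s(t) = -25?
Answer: -1487878807/325 ≈ -4.5781e+6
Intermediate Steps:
z(Y) = (-25 + Y)/(1068 + Y) (z(Y) = (Y - 25)/(Y + 1068) = (-25 + Y)/(1068 + Y))
-4578091 - z(-743) = -4578091 - (-25 - 743)/(1068 - 743) = -4578091 - (-768)/325 = -4578091 - 1*(-768/325) = -4578091 + 768/325 = -1487878807/325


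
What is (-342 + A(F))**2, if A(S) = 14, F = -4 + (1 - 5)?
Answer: 107584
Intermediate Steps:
F = -8 (F = -4 - 4 = -8)
(-342 + A(F))**2 = (-342 + 14)**2 = (-328)**2 = 107584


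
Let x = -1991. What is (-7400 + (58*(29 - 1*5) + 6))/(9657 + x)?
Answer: -3001/3833 ≈ -0.78294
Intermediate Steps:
(-7400 + (58*(29 - 1*5) + 6))/(9657 + x) = (-7400 + (58*(29 - 1*5) + 6))/(9657 - 1991) = (-7400 + (58*(29 - 5) + 6))/7666 = (-7400 + (58*24 + 6))*(1/7666) = (-7400 + (1392 + 6))*(1/7666) = (-7400 + 1398)*(1/7666) = -6002*1/7666 = -3001/3833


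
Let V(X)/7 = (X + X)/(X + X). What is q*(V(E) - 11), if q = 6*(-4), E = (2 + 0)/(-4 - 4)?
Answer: 96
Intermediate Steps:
E = -¼ (E = 2/(-8) = 2*(-⅛) = -¼ ≈ -0.25000)
V(X) = 7 (V(X) = 7*((X + X)/(X + X)) = 7*((2*X)/((2*X))) = 7*((2*X)*(1/(2*X))) = 7*1 = 7)
q = -24
q*(V(E) - 11) = -24*(7 - 11) = -24*(-4) = 96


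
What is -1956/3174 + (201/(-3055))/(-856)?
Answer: -852409751/1383377320 ≈ -0.61618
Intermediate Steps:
-1956/3174 + (201/(-3055))/(-856) = -1956*1/3174 + (201*(-1/3055))*(-1/856) = -326/529 - 201/3055*(-1/856) = -326/529 + 201/2615080 = -852409751/1383377320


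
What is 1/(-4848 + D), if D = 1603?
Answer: -1/3245 ≈ -0.00030817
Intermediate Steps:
1/(-4848 + D) = 1/(-4848 + 1603) = 1/(-3245) = -1/3245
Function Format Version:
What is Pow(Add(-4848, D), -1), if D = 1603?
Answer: Rational(-1, 3245) ≈ -0.00030817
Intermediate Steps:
Pow(Add(-4848, D), -1) = Pow(Add(-4848, 1603), -1) = Pow(-3245, -1) = Rational(-1, 3245)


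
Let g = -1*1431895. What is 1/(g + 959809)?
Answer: -1/472086 ≈ -2.1183e-6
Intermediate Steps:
g = -1431895
1/(g + 959809) = 1/(-1431895 + 959809) = 1/(-472086) = -1/472086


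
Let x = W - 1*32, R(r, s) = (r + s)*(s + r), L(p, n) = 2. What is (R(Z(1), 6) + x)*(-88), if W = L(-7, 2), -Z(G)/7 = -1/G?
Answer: -12232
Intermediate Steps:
Z(G) = 7/G (Z(G) = -(-7)/G = 7/G)
W = 2
R(r, s) = (r + s)² (R(r, s) = (r + s)*(r + s) = (r + s)²)
x = -30 (x = 2 - 1*32 = 2 - 32 = -30)
(R(Z(1), 6) + x)*(-88) = ((7/1 + 6)² - 30)*(-88) = ((7*1 + 6)² - 30)*(-88) = ((7 + 6)² - 30)*(-88) = (13² - 30)*(-88) = (169 - 30)*(-88) = 139*(-88) = -12232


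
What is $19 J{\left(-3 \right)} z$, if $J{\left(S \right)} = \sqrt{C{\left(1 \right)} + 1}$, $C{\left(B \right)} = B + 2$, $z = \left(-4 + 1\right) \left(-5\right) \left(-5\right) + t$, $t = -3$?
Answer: $-2964$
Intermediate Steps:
$z = -78$ ($z = \left(-4 + 1\right) \left(-5\right) \left(-5\right) - 3 = \left(-3\right) \left(-5\right) \left(-5\right) - 3 = 15 \left(-5\right) - 3 = -75 - 3 = -78$)
$C{\left(B \right)} = 2 + B$
$J{\left(S \right)} = 2$ ($J{\left(S \right)} = \sqrt{\left(2 + 1\right) + 1} = \sqrt{3 + 1} = \sqrt{4} = 2$)
$19 J{\left(-3 \right)} z = 19 \cdot 2 \left(-78\right) = 38 \left(-78\right) = -2964$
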